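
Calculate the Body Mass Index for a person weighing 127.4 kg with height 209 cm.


BMI = weight / height^2
height = 209 cm = 2.09 m
BMI = 127.4 / 2.09^2
BMI = 29.17 kg/m^2


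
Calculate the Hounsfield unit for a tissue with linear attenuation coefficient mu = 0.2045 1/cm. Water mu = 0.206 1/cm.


HU = ((mu_tissue - mu_water) / mu_water) * 1000
HU = ((0.2045 - 0.206) / 0.206) * 1000
HU = -7.282


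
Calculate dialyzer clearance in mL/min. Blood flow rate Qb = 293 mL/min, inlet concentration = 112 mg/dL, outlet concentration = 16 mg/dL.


K = Qb * (Cb_in - Cb_out) / Cb_in
K = 293 * (112 - 16) / 112
K = 251.1 mL/min


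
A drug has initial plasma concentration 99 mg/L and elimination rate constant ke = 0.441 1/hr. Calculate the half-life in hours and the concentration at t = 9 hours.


t_half = ln(2) / ke = 0.693147 / 0.441 = 1.572 hr
C(t) = C0 * exp(-ke*t) = 99 * exp(-0.441*9)
C(9) = 1.87 mg/L


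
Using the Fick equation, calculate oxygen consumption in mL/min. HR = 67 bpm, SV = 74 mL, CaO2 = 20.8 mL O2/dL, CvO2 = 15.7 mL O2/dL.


CO = HR*SV = 67*74/1000 = 4.958 L/min
a-v O2 diff = 20.8 - 15.7 = 5.1 mL/dL
VO2 = CO * (CaO2-CvO2) * 10 dL/L
VO2 = 4.958 * 5.1 * 10
VO2 = 252.9 mL/min


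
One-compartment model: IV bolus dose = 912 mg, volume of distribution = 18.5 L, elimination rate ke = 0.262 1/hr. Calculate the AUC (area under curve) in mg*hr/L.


C0 = Dose/Vd = 912/18.5 = 49.2973 mg/L
AUC = C0/ke = 49.2973/0.262
AUC = 188.2 mg*hr/L


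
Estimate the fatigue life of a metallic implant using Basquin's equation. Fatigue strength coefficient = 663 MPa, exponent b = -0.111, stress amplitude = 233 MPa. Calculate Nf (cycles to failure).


sigma_a = sigma_f' * (2Nf)^b
2Nf = (sigma_a/sigma_f')^(1/b)
2Nf = (233/663)^(1/-0.111)
2Nf = 12345.537
Nf = 6173


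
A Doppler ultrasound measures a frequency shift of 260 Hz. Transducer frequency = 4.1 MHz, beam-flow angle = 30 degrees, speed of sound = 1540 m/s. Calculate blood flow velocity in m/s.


v = fd * c / (2 * f0 * cos(theta))
v = 260 * 1540 / (2 * 4.1000e+06 * cos(30))
v = 0.05638 m/s


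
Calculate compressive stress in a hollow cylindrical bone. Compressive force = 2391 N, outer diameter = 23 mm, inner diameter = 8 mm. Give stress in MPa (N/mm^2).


A = pi*(r_o^2 - r_i^2)
r_o = 11.5 mm, r_i = 4 mm
A = 365.21 mm^2
sigma = F/A = 2391 / 365.21
sigma = 6.547 MPa


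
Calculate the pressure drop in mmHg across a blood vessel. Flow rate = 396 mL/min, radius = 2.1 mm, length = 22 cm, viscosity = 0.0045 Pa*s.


dP = 8*mu*L*Q / (pi*r^4)
Q = 396 mL/min = 6.6e-06 m^3/s
dP = 855.543 Pa = 855.543 / 133.322 mmHg = 6.417 mmHg


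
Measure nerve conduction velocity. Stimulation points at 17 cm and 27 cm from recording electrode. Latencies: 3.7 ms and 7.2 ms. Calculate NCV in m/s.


Distance = (27 - 17) / 100 = 0.1 m
dt = (7.2 - 3.7) / 1000 = 0.0035 s
NCV = dist / dt = 28.57 m/s


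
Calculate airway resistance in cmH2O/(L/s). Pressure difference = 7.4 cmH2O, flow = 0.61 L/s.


R = dP / flow
R = 7.4 / 0.61
R = 12.13 cmH2O/(L/s)


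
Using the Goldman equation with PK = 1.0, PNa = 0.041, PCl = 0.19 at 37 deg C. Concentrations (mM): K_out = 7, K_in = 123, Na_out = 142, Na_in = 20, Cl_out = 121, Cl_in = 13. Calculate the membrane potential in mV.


Vm = (RT/F)*ln((PK*Ko + PNa*Nao + PCl*Cli)/(PK*Ki + PNa*Nai + PCl*Clo))
Numer = 15.292, Denom = 146.81
Vm = -60.45 mV


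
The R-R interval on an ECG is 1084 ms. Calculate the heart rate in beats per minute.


HR = 60 / RR_interval(s)
RR = 1084 ms = 1.084 s
HR = 60 / 1.084 = 55.35 bpm


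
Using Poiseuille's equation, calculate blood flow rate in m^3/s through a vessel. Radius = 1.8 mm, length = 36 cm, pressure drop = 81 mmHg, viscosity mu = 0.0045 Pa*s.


Q = pi*r^4*dP / (8*mu*L)
r = 0.0018 m, L = 0.36 m
dP = 81 mmHg = 10799.082 Pa
Q = 2.7480e-05 m^3/s


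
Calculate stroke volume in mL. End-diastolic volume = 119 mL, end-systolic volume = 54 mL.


SV = EDV - ESV
SV = 119 - 54
SV = 65 mL


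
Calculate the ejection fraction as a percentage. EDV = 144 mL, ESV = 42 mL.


SV = EDV - ESV = 144 - 42 = 102 mL
EF = SV/EDV * 100 = 102/144 * 100
EF = 70.83%


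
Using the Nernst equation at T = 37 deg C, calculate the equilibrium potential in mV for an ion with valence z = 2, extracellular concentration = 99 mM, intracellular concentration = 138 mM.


E = (RT/(zF)) * ln(C_out/C_in)
T = 37 + 273.15 = 310.15 K
E = (8.314 * 310.15 / (2 * 96485)) * ln(99/138)
E = -4.438 mV


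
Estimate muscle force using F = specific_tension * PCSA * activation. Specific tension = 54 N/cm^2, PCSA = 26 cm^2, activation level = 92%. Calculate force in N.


F = sigma * PCSA * activation
F = 54 * 26 * 0.92
F = 1292 N


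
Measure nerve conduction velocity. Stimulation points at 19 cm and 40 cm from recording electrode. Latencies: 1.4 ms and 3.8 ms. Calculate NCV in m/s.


Distance = (40 - 19) / 100 = 0.21 m
dt = (3.8 - 1.4) / 1000 = 0.0024 s
NCV = dist / dt = 87.5 m/s


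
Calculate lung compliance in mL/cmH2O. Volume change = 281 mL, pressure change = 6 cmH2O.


C = dV / dP
C = 281 / 6
C = 46.83 mL/cmH2O


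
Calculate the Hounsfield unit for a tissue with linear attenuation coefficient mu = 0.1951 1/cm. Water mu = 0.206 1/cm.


HU = ((mu_tissue - mu_water) / mu_water) * 1000
HU = ((0.1951 - 0.206) / 0.206) * 1000
HU = -52.91


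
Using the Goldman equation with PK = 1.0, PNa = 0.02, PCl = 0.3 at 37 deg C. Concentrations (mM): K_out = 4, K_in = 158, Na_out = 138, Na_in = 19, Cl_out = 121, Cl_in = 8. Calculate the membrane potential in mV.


Vm = (RT/F)*ln((PK*Ko + PNa*Nao + PCl*Cli)/(PK*Ki + PNa*Nai + PCl*Clo))
Numer = 9.16, Denom = 194.68
Vm = -81.69 mV


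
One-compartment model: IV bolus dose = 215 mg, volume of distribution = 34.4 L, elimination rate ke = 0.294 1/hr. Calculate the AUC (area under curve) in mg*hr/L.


C0 = Dose/Vd = 215/34.4 = 6.25 mg/L
AUC = C0/ke = 6.25/0.294
AUC = 21.26 mg*hr/L


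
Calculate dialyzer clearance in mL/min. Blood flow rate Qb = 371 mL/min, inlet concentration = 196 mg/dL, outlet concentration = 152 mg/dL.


K = Qb * (Cb_in - Cb_out) / Cb_in
K = 371 * (196 - 152) / 196
K = 83.29 mL/min


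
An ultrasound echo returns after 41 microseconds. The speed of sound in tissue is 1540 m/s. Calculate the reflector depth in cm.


depth = c * t / 2
t = 41 us = 4.1000e-05 s
depth = 1540 * 4.1000e-05 / 2
depth = 0.03157 m = 3.157 cm


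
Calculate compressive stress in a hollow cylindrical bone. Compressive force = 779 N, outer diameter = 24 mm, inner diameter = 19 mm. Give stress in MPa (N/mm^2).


A = pi*(r_o^2 - r_i^2)
r_o = 12 mm, r_i = 9.5 mm
A = 168.861 mm^2
sigma = F/A = 779 / 168.861
sigma = 4.613 MPa


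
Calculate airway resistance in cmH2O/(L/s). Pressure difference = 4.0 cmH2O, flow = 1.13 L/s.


R = dP / flow
R = 4.0 / 1.13
R = 3.54 cmH2O/(L/s)


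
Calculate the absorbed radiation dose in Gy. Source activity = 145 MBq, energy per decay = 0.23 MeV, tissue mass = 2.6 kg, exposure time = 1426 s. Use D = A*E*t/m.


A = 145 MBq = 1.4500e+08 Bq
E = 0.23 MeV = 3.6846e-14 J
D = A*E*t/m = 1.4500e+08*3.6846e-14*1426/2.6
D = 0.00293 Gy


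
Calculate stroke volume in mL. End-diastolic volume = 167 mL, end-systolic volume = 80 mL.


SV = EDV - ESV
SV = 167 - 80
SV = 87 mL


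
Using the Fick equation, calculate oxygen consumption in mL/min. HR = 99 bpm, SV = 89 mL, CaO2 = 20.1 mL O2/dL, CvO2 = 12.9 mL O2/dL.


CO = HR*SV = 99*89/1000 = 8.811 L/min
a-v O2 diff = 20.1 - 12.9 = 7.2 mL/dL
VO2 = CO * (CaO2-CvO2) * 10 dL/L
VO2 = 8.811 * 7.2 * 10
VO2 = 634.4 mL/min


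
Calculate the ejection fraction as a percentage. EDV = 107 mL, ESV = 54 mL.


SV = EDV - ESV = 107 - 54 = 53 mL
EF = SV/EDV * 100 = 53/107 * 100
EF = 49.53%


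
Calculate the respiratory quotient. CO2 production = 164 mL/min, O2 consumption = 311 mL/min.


RQ = VCO2 / VO2
RQ = 164 / 311
RQ = 0.5273


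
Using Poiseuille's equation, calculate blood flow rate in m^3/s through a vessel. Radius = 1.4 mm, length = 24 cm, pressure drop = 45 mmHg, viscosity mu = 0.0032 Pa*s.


Q = pi*r^4*dP / (8*mu*L)
r = 0.0014 m, L = 0.24 m
dP = 45 mmHg = 5999.49 Pa
Q = 1.1785e-05 m^3/s


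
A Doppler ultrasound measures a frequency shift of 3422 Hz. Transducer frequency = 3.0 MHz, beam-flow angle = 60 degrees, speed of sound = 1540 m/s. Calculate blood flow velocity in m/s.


v = fd * c / (2 * f0 * cos(theta))
v = 3422 * 1540 / (2 * 3.0000e+06 * cos(60))
v = 1.757 m/s


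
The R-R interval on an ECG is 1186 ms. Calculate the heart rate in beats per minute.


HR = 60 / RR_interval(s)
RR = 1186 ms = 1.186 s
HR = 60 / 1.186 = 50.59 bpm


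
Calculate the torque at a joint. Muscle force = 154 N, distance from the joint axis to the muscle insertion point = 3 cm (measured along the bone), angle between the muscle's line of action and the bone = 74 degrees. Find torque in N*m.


Torque = F * d * sin(theta)   (moment arm = d*sin(theta))
d = 3 cm = 0.03 m
Torque = 154 * 0.03 * sin(74)
Torque = 4.441 N*m


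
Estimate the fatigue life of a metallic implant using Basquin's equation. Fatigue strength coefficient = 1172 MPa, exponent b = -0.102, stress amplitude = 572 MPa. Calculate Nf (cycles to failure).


sigma_a = sigma_f' * (2Nf)^b
2Nf = (sigma_a/sigma_f')^(1/b)
2Nf = (572/1172)^(1/-0.102)
2Nf = 1133.0034
Nf = 566.5


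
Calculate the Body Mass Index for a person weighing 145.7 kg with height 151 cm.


BMI = weight / height^2
height = 151 cm = 1.51 m
BMI = 145.7 / 1.51^2
BMI = 63.9 kg/m^2


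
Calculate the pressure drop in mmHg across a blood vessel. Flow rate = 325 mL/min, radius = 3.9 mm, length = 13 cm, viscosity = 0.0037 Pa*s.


dP = 8*mu*L*Q / (pi*r^4)
Q = 325 mL/min = 5.41667e-06 m^3/s
dP = 28.6787 Pa = 28.6787 / 133.322 mmHg = 0.2151 mmHg


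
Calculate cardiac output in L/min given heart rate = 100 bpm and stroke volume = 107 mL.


CO = HR * SV
CO = 100 * 107 / 1000
CO = 10.7 L/min


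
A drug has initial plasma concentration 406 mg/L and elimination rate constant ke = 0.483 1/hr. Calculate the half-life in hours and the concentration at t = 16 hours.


t_half = ln(2) / ke = 0.693147 / 0.483 = 1.435 hr
C(t) = C0 * exp(-ke*t) = 406 * exp(-0.483*16)
C(16) = 0.1788 mg/L


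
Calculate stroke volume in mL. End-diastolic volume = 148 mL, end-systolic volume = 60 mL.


SV = EDV - ESV
SV = 148 - 60
SV = 88 mL


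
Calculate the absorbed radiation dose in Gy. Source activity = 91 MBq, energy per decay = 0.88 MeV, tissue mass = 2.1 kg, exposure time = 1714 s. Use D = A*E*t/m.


A = 91 MBq = 9.1000e+07 Bq
E = 0.88 MeV = 1.40976e-13 J
D = A*E*t/m = 9.1000e+07*1.40976e-13*1714/2.1
D = 0.01047 Gy


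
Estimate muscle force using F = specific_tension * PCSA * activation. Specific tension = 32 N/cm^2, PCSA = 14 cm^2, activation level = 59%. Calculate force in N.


F = sigma * PCSA * activation
F = 32 * 14 * 0.59
F = 264.3 N


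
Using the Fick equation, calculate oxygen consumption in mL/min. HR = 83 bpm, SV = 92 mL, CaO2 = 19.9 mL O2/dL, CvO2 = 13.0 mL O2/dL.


CO = HR*SV = 83*92/1000 = 7.636 L/min
a-v O2 diff = 19.9 - 13.0 = 6.9 mL/dL
VO2 = CO * (CaO2-CvO2) * 10 dL/L
VO2 = 7.636 * 6.9 * 10
VO2 = 526.9 mL/min


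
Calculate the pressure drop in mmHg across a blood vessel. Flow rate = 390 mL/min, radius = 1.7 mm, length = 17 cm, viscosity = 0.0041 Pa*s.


dP = 8*mu*L*Q / (pi*r^4)
Q = 390 mL/min = 6.5e-06 m^3/s
dP = 1381.31 Pa = 1381.31 / 133.322 mmHg = 10.36 mmHg


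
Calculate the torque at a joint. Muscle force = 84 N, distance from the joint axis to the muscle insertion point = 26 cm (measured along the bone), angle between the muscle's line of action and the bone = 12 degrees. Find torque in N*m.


Torque = F * d * sin(theta)   (moment arm = d*sin(theta))
d = 26 cm = 0.26 m
Torque = 84 * 0.26 * sin(12)
Torque = 4.541 N*m


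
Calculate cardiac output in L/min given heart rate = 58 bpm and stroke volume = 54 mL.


CO = HR * SV
CO = 58 * 54 / 1000
CO = 3.132 L/min


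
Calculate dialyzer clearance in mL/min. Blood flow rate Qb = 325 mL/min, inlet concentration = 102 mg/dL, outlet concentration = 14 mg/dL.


K = Qb * (Cb_in - Cb_out) / Cb_in
K = 325 * (102 - 14) / 102
K = 280.4 mL/min


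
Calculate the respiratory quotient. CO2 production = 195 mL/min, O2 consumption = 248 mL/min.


RQ = VCO2 / VO2
RQ = 195 / 248
RQ = 0.7863


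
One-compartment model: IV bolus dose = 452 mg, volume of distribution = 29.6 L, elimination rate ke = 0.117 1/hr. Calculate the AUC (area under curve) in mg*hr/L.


C0 = Dose/Vd = 452/29.6 = 15.2703 mg/L
AUC = C0/ke = 15.2703/0.117
AUC = 130.5 mg*hr/L


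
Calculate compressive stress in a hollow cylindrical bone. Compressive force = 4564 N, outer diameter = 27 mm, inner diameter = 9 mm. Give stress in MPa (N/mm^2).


A = pi*(r_o^2 - r_i^2)
r_o = 13.5 mm, r_i = 4.5 mm
A = 508.938 mm^2
sigma = F/A = 4564 / 508.938
sigma = 8.968 MPa


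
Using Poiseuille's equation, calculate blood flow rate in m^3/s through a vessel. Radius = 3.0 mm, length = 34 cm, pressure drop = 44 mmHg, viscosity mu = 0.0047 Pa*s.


Q = pi*r^4*dP / (8*mu*L)
r = 0.003 m, L = 0.34 m
dP = 44 mmHg = 5866.168 Pa
Q = 1.1677e-04 m^3/s


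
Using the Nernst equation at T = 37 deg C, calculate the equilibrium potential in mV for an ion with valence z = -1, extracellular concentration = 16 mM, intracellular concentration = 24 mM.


E = (RT/(zF)) * ln(C_out/C_in)
T = 37 + 273.15 = 310.15 K
E = (8.314 * 310.15 / (-1 * 96485)) * ln(16/24)
E = 10.84 mV


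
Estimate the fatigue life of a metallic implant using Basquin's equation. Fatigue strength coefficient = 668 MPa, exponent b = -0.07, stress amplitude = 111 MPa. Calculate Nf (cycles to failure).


sigma_a = sigma_f' * (2Nf)^b
2Nf = (sigma_a/sigma_f')^(1/b)
2Nf = (111/668)^(1/-0.07)
2Nf = 1.3647395e+11
Nf = 6.8237e+10


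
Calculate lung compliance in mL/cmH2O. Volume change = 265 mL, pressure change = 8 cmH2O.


C = dV / dP
C = 265 / 8
C = 33.12 mL/cmH2O


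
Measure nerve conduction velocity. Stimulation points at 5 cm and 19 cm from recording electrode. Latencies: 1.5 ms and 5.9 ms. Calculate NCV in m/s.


Distance = (19 - 5) / 100 = 0.14 m
dt = (5.9 - 1.5) / 1000 = 0.0044 s
NCV = dist / dt = 31.82 m/s


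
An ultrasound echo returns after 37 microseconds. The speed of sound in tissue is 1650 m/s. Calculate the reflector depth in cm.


depth = c * t / 2
t = 37 us = 3.7000e-05 s
depth = 1650 * 3.7000e-05 / 2
depth = 0.030525 m = 3.0525 cm


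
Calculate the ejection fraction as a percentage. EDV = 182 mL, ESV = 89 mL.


SV = EDV - ESV = 182 - 89 = 93 mL
EF = SV/EDV * 100 = 93/182 * 100
EF = 51.1%


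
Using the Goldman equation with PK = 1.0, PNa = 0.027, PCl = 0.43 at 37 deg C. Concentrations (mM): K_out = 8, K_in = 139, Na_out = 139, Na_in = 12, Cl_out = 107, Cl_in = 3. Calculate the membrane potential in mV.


Vm = (RT/F)*ln((PK*Ko + PNa*Nao + PCl*Cli)/(PK*Ki + PNa*Nai + PCl*Clo))
Numer = 13.043, Denom = 185.334
Vm = -70.93 mV


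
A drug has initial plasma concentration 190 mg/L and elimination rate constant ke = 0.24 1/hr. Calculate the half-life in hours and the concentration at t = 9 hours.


t_half = ln(2) / ke = 0.693147 / 0.24 = 2.888 hr
C(t) = C0 * exp(-ke*t) = 190 * exp(-0.24*9)
C(9) = 21.91 mg/L


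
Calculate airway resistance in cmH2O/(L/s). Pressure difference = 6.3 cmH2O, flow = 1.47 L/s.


R = dP / flow
R = 6.3 / 1.47
R = 4.286 cmH2O/(L/s)


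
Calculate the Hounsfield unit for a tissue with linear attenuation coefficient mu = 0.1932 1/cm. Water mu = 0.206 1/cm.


HU = ((mu_tissue - mu_water) / mu_water) * 1000
HU = ((0.1932 - 0.206) / 0.206) * 1000
HU = -62.14


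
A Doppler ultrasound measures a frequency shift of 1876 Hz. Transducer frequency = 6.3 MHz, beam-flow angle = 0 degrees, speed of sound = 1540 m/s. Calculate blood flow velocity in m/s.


v = fd * c / (2 * f0 * cos(theta))
v = 1876 * 1540 / (2 * 6.3000e+06 * cos(0))
v = 0.2293 m/s


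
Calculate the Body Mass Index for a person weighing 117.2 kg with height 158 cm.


BMI = weight / height^2
height = 158 cm = 1.58 m
BMI = 117.2 / 1.58^2
BMI = 46.95 kg/m^2


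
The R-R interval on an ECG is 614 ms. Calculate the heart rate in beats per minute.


HR = 60 / RR_interval(s)
RR = 614 ms = 0.614 s
HR = 60 / 0.614 = 97.72 bpm


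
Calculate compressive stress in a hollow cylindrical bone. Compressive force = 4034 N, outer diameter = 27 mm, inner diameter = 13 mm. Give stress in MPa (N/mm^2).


A = pi*(r_o^2 - r_i^2)
r_o = 13.5 mm, r_i = 6.5 mm
A = 439.823 mm^2
sigma = F/A = 4034 / 439.823
sigma = 9.172 MPa


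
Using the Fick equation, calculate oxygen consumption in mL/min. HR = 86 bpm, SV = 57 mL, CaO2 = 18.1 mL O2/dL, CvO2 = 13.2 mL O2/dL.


CO = HR*SV = 86*57/1000 = 4.902 L/min
a-v O2 diff = 18.1 - 13.2 = 4.9 mL/dL
VO2 = CO * (CaO2-CvO2) * 10 dL/L
VO2 = 4.902 * 4.9 * 10
VO2 = 240.2 mL/min


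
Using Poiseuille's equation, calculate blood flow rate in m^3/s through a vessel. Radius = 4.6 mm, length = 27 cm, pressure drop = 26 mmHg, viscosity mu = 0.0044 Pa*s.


Q = pi*r^4*dP / (8*mu*L)
r = 0.0046 m, L = 0.27 m
dP = 26 mmHg = 3466.372 Pa
Q = 5.1304e-04 m^3/s


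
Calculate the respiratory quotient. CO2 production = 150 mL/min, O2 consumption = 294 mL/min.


RQ = VCO2 / VO2
RQ = 150 / 294
RQ = 0.5102


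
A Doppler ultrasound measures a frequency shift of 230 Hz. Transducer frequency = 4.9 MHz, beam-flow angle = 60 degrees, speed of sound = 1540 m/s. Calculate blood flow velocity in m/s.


v = fd * c / (2 * f0 * cos(theta))
v = 230 * 1540 / (2 * 4.9000e+06 * cos(60))
v = 0.07229 m/s


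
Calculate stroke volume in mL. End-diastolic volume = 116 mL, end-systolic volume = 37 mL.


SV = EDV - ESV
SV = 116 - 37
SV = 79 mL


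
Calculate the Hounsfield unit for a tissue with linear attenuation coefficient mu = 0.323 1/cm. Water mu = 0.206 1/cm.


HU = ((mu_tissue - mu_water) / mu_water) * 1000
HU = ((0.323 - 0.206) / 0.206) * 1000
HU = 568


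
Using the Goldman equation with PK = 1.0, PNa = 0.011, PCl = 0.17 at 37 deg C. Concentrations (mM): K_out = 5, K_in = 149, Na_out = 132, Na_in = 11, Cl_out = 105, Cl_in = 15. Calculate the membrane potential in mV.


Vm = (RT/F)*ln((PK*Ko + PNa*Nao + PCl*Cli)/(PK*Ki + PNa*Nai + PCl*Clo))
Numer = 9.002, Denom = 166.971
Vm = -78.05 mV


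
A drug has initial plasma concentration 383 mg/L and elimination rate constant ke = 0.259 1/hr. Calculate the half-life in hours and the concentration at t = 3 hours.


t_half = ln(2) / ke = 0.693147 / 0.259 = 2.676 hr
C(t) = C0 * exp(-ke*t) = 383 * exp(-0.259*3)
C(3) = 176.1 mg/L


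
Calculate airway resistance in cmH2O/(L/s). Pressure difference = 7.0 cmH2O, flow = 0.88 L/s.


R = dP / flow
R = 7.0 / 0.88
R = 7.955 cmH2O/(L/s)


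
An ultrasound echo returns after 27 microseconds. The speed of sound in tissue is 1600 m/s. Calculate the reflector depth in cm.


depth = c * t / 2
t = 27 us = 2.7000e-05 s
depth = 1600 * 2.7000e-05 / 2
depth = 0.0216 m = 2.16 cm


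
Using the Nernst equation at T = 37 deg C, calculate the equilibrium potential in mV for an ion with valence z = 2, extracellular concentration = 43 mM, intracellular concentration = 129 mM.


E = (RT/(zF)) * ln(C_out/C_in)
T = 37 + 273.15 = 310.15 K
E = (8.314 * 310.15 / (2 * 96485)) * ln(43/129)
E = -14.68 mV


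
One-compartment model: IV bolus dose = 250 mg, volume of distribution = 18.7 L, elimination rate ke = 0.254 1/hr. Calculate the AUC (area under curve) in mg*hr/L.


C0 = Dose/Vd = 250/18.7 = 13.369 mg/L
AUC = C0/ke = 13.369/0.254
AUC = 52.63 mg*hr/L


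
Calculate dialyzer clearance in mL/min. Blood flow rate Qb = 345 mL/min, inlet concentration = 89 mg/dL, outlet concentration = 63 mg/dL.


K = Qb * (Cb_in - Cb_out) / Cb_in
K = 345 * (89 - 63) / 89
K = 100.8 mL/min


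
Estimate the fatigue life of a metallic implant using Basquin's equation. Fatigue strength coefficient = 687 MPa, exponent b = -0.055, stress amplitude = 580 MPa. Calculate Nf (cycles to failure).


sigma_a = sigma_f' * (2Nf)^b
2Nf = (sigma_a/sigma_f')^(1/b)
2Nf = (580/687)^(1/-0.055)
2Nf = 21.721322
Nf = 10.86


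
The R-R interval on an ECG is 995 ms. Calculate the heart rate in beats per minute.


HR = 60 / RR_interval(s)
RR = 995 ms = 0.995 s
HR = 60 / 0.995 = 60.3 bpm


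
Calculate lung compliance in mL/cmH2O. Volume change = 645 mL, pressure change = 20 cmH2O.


C = dV / dP
C = 645 / 20
C = 32.25 mL/cmH2O


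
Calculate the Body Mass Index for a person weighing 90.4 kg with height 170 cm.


BMI = weight / height^2
height = 170 cm = 1.7 m
BMI = 90.4 / 1.7^2
BMI = 31.28 kg/m^2


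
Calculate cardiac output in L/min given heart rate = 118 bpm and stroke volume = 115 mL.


CO = HR * SV
CO = 118 * 115 / 1000
CO = 13.57 L/min


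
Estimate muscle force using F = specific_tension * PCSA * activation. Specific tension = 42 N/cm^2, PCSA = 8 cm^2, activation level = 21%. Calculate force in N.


F = sigma * PCSA * activation
F = 42 * 8 * 0.21
F = 70.56 N


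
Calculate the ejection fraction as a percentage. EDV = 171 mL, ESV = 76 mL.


SV = EDV - ESV = 171 - 76 = 95 mL
EF = SV/EDV * 100 = 95/171 * 100
EF = 55.56%


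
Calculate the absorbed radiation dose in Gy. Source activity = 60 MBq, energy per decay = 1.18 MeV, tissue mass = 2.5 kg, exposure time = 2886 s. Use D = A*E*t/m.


A = 60 MBq = 6.0000e+07 Bq
E = 1.18 MeV = 1.89036e-13 J
D = A*E*t/m = 6.0000e+07*1.89036e-13*2886/2.5
D = 0.01309 Gy


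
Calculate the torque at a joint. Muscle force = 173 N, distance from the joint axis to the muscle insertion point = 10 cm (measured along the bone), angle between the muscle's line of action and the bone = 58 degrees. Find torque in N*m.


Torque = F * d * sin(theta)   (moment arm = d*sin(theta))
d = 10 cm = 0.1 m
Torque = 173 * 0.1 * sin(58)
Torque = 14.67 N*m


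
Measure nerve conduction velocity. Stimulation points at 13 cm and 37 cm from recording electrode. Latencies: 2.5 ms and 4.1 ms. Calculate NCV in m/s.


Distance = (37 - 13) / 100 = 0.24 m
dt = (4.1 - 2.5) / 1000 = 0.0016 s
NCV = dist / dt = 150 m/s


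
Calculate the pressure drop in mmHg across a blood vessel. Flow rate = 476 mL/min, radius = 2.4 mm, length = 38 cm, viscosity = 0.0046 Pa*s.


dP = 8*mu*L*Q / (pi*r^4)
Q = 476 mL/min = 7.93333e-06 m^3/s
dP = 1064.37 Pa = 1064.37 / 133.322 mmHg = 7.983 mmHg


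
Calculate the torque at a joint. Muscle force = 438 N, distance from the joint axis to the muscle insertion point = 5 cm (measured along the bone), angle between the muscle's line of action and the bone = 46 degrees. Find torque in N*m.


Torque = F * d * sin(theta)   (moment arm = d*sin(theta))
d = 5 cm = 0.05 m
Torque = 438 * 0.05 * sin(46)
Torque = 15.75 N*m


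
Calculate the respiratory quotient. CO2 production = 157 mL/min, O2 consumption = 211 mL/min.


RQ = VCO2 / VO2
RQ = 157 / 211
RQ = 0.7441


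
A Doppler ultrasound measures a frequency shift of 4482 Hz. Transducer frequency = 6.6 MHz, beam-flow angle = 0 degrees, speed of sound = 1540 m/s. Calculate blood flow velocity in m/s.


v = fd * c / (2 * f0 * cos(theta))
v = 4482 * 1540 / (2 * 6.6000e+06 * cos(0))
v = 0.5229 m/s


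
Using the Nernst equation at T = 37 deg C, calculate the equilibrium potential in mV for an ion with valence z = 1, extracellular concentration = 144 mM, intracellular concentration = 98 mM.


E = (RT/(zF)) * ln(C_out/C_in)
T = 37 + 273.15 = 310.15 K
E = (8.314 * 310.15 / (1 * 96485)) * ln(144/98)
E = 10.29 mV


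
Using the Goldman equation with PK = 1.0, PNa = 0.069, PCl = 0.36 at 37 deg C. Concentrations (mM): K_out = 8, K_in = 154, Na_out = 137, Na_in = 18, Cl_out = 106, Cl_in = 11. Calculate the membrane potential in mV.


Vm = (RT/F)*ln((PK*Ko + PNa*Nao + PCl*Cli)/(PK*Ki + PNa*Nai + PCl*Clo))
Numer = 21.413, Denom = 193.402
Vm = -58.82 mV


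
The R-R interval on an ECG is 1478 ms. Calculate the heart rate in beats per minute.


HR = 60 / RR_interval(s)
RR = 1478 ms = 1.478 s
HR = 60 / 1.478 = 40.6 bpm


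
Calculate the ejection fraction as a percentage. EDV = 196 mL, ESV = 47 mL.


SV = EDV - ESV = 196 - 47 = 149 mL
EF = SV/EDV * 100 = 149/196 * 100
EF = 76.02%


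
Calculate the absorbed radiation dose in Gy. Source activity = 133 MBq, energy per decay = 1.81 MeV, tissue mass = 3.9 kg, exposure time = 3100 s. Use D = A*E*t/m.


A = 133 MBq = 1.3300e+08 Bq
E = 1.81 MeV = 2.89962e-13 J
D = A*E*t/m = 1.3300e+08*2.89962e-13*3100/3.9
D = 0.03065 Gy


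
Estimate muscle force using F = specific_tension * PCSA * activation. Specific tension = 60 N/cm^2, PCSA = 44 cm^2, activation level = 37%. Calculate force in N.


F = sigma * PCSA * activation
F = 60 * 44 * 0.37
F = 976.8 N


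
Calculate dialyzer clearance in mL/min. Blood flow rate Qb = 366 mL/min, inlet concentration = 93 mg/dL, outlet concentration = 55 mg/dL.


K = Qb * (Cb_in - Cb_out) / Cb_in
K = 366 * (93 - 55) / 93
K = 149.5 mL/min


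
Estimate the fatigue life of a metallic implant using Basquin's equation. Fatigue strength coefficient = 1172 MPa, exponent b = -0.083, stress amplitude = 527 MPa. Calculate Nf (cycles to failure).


sigma_a = sigma_f' * (2Nf)^b
2Nf = (sigma_a/sigma_f')^(1/b)
2Nf = (527/1172)^(1/-0.083)
2Nf = 15210.115
Nf = 7605


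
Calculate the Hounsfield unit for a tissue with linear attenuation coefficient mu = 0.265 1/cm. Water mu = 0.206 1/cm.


HU = ((mu_tissue - mu_water) / mu_water) * 1000
HU = ((0.265 - 0.206) / 0.206) * 1000
HU = 286.4


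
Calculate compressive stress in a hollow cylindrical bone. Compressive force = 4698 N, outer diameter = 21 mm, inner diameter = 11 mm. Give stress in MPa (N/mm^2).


A = pi*(r_o^2 - r_i^2)
r_o = 10.5 mm, r_i = 5.5 mm
A = 251.327 mm^2
sigma = F/A = 4698 / 251.327
sigma = 18.69 MPa


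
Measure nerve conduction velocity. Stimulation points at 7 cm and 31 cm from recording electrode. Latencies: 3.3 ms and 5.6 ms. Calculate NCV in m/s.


Distance = (31 - 7) / 100 = 0.24 m
dt = (5.6 - 3.3) / 1000 = 0.0023 s
NCV = dist / dt = 104.3 m/s


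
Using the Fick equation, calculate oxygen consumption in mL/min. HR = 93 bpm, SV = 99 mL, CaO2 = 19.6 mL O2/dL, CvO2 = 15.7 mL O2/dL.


CO = HR*SV = 93*99/1000 = 9.207 L/min
a-v O2 diff = 19.6 - 15.7 = 3.9 mL/dL
VO2 = CO * (CaO2-CvO2) * 10 dL/L
VO2 = 9.207 * 3.9 * 10
VO2 = 359.1 mL/min


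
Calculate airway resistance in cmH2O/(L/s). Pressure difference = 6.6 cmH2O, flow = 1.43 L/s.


R = dP / flow
R = 6.6 / 1.43
R = 4.615 cmH2O/(L/s)


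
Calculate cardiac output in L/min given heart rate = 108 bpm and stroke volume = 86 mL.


CO = HR * SV
CO = 108 * 86 / 1000
CO = 9.288 L/min


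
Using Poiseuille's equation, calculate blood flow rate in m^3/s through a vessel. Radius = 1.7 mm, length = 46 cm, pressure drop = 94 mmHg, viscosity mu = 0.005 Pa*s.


Q = pi*r^4*dP / (8*mu*L)
r = 0.0017 m, L = 0.46 m
dP = 94 mmHg = 12532.268 Pa
Q = 1.7871e-05 m^3/s


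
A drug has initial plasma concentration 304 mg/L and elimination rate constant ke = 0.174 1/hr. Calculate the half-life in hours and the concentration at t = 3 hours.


t_half = ln(2) / ke = 0.693147 / 0.174 = 3.984 hr
C(t) = C0 * exp(-ke*t) = 304 * exp(-0.174*3)
C(3) = 180.4 mg/L


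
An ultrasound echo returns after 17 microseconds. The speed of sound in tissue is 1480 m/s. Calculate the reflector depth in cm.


depth = c * t / 2
t = 17 us = 1.7000e-05 s
depth = 1480 * 1.7000e-05 / 2
depth = 0.01258 m = 1.258 cm


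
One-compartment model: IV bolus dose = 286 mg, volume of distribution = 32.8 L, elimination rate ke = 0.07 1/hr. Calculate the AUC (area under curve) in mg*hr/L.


C0 = Dose/Vd = 286/32.8 = 8.71951 mg/L
AUC = C0/ke = 8.71951/0.07
AUC = 124.6 mg*hr/L


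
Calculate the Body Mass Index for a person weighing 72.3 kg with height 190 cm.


BMI = weight / height^2
height = 190 cm = 1.9 m
BMI = 72.3 / 1.9^2
BMI = 20.03 kg/m^2


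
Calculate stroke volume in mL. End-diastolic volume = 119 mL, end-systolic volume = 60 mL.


SV = EDV - ESV
SV = 119 - 60
SV = 59 mL


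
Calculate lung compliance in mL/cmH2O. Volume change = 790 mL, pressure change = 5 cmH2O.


C = dV / dP
C = 790 / 5
C = 158 mL/cmH2O


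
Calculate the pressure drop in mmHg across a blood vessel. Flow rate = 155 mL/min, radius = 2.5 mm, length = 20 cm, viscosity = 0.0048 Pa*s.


dP = 8*mu*L*Q / (pi*r^4)
Q = 155 mL/min = 2.58333e-06 m^3/s
dP = 161.671 Pa = 161.671 / 133.322 mmHg = 1.213 mmHg


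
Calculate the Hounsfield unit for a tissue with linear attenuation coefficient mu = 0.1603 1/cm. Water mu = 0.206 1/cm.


HU = ((mu_tissue - mu_water) / mu_water) * 1000
HU = ((0.1603 - 0.206) / 0.206) * 1000
HU = -221.8


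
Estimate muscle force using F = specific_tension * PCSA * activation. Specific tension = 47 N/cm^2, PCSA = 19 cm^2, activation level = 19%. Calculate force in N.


F = sigma * PCSA * activation
F = 47 * 19 * 0.19
F = 169.7 N


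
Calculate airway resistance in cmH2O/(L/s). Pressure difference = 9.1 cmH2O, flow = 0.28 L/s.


R = dP / flow
R = 9.1 / 0.28
R = 32.5 cmH2O/(L/s)


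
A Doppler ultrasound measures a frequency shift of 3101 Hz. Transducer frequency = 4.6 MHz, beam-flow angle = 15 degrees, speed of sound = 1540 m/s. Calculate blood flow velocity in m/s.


v = fd * c / (2 * f0 * cos(theta))
v = 3101 * 1540 / (2 * 4.6000e+06 * cos(15))
v = 0.5374 m/s


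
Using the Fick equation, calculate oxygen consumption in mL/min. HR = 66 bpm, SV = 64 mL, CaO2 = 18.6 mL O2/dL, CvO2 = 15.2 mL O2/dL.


CO = HR*SV = 66*64/1000 = 4.224 L/min
a-v O2 diff = 18.6 - 15.2 = 3.4 mL/dL
VO2 = CO * (CaO2-CvO2) * 10 dL/L
VO2 = 4.224 * 3.4 * 10
VO2 = 143.6 mL/min


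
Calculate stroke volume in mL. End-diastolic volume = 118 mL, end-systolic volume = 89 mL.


SV = EDV - ESV
SV = 118 - 89
SV = 29 mL


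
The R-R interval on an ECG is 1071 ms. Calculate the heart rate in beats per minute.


HR = 60 / RR_interval(s)
RR = 1071 ms = 1.071 s
HR = 60 / 1.071 = 56.02 bpm


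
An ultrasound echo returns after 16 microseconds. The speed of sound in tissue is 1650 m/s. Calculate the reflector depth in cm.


depth = c * t / 2
t = 16 us = 1.6000e-05 s
depth = 1650 * 1.6000e-05 / 2
depth = 0.0132 m = 1.32 cm


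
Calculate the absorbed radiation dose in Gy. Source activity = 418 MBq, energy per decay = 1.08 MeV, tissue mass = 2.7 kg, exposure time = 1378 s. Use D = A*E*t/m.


A = 418 MBq = 4.1800e+08 Bq
E = 1.08 MeV = 1.73016e-13 J
D = A*E*t/m = 4.1800e+08*1.73016e-13*1378/2.7
D = 0.03691 Gy


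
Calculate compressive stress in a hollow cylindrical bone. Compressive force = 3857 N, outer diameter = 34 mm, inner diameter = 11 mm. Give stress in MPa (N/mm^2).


A = pi*(r_o^2 - r_i^2)
r_o = 17 mm, r_i = 5.5 mm
A = 812.887 mm^2
sigma = F/A = 3857 / 812.887
sigma = 4.745 MPa


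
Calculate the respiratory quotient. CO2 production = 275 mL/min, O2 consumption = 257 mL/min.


RQ = VCO2 / VO2
RQ = 275 / 257
RQ = 1.07


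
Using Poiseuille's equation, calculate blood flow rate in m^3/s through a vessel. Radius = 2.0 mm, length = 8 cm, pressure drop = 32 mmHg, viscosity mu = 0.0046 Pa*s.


Q = pi*r^4*dP / (8*mu*L)
r = 0.002 m, L = 0.08 m
dP = 32 mmHg = 4266.304 Pa
Q = 7.2842e-05 m^3/s


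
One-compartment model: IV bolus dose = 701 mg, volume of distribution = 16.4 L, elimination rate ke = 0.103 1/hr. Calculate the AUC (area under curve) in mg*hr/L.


C0 = Dose/Vd = 701/16.4 = 42.7439 mg/L
AUC = C0/ke = 42.7439/0.103
AUC = 415 mg*hr/L


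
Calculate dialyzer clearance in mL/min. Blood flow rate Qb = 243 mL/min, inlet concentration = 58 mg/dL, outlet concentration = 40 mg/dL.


K = Qb * (Cb_in - Cb_out) / Cb_in
K = 243 * (58 - 40) / 58
K = 75.41 mL/min


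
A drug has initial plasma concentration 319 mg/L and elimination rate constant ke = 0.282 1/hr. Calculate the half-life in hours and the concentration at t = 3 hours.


t_half = ln(2) / ke = 0.693147 / 0.282 = 2.458 hr
C(t) = C0 * exp(-ke*t) = 319 * exp(-0.282*3)
C(3) = 136.9 mg/L


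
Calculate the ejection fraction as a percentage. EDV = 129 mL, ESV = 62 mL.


SV = EDV - ESV = 129 - 62 = 67 mL
EF = SV/EDV * 100 = 67/129 * 100
EF = 51.94%


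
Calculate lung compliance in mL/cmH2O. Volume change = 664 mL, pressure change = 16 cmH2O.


C = dV / dP
C = 664 / 16
C = 41.5 mL/cmH2O


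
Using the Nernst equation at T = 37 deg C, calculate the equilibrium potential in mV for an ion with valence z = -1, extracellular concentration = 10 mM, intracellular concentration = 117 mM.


E = (RT/(zF)) * ln(C_out/C_in)
T = 37 + 273.15 = 310.15 K
E = (8.314 * 310.15 / (-1 * 96485)) * ln(10/117)
E = 65.73 mV


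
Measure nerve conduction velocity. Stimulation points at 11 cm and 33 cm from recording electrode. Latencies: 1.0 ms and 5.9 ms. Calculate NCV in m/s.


Distance = (33 - 11) / 100 = 0.22 m
dt = (5.9 - 1.0) / 1000 = 0.0049 s
NCV = dist / dt = 44.9 m/s


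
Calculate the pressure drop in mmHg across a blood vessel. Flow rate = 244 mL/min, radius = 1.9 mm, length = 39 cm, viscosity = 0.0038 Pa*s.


dP = 8*mu*L*Q / (pi*r^4)
Q = 244 mL/min = 4.06667e-06 m^3/s
dP = 1177.64 Pa = 1177.64 / 133.322 mmHg = 8.833 mmHg


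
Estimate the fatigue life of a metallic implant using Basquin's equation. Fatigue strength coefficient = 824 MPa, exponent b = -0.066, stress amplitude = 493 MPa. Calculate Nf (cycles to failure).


sigma_a = sigma_f' * (2Nf)^b
2Nf = (sigma_a/sigma_f')^(1/b)
2Nf = (493/824)^(1/-0.066)
2Nf = 2398.8574
Nf = 1199


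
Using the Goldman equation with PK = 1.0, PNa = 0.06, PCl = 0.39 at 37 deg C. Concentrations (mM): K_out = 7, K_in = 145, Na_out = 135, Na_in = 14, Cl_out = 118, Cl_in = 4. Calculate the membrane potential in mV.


Vm = (RT/F)*ln((PK*Ko + PNa*Nao + PCl*Cli)/(PK*Ki + PNa*Nai + PCl*Clo))
Numer = 16.66, Denom = 191.86
Vm = -65.31 mV


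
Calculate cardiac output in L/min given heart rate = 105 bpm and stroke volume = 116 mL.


CO = HR * SV
CO = 105 * 116 / 1000
CO = 12.18 L/min


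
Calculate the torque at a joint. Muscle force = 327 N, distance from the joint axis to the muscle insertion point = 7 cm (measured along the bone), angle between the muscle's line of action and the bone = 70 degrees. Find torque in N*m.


Torque = F * d * sin(theta)   (moment arm = d*sin(theta))
d = 7 cm = 0.07 m
Torque = 327 * 0.07 * sin(70)
Torque = 21.51 N*m


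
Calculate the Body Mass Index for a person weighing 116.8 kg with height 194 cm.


BMI = weight / height^2
height = 194 cm = 1.94 m
BMI = 116.8 / 1.94^2
BMI = 31.03 kg/m^2


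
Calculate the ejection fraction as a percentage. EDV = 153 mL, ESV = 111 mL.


SV = EDV - ESV = 153 - 111 = 42 mL
EF = SV/EDV * 100 = 42/153 * 100
EF = 27.45%


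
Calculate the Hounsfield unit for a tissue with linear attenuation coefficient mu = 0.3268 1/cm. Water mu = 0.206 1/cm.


HU = ((mu_tissue - mu_water) / mu_water) * 1000
HU = ((0.3268 - 0.206) / 0.206) * 1000
HU = 586.4


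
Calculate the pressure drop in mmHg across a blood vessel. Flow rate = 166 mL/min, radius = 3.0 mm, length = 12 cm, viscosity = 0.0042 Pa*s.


dP = 8*mu*L*Q / (pi*r^4)
Q = 166 mL/min = 2.76667e-06 m^3/s
dP = 43.8372 Pa = 43.8372 / 133.322 mmHg = 0.3288 mmHg


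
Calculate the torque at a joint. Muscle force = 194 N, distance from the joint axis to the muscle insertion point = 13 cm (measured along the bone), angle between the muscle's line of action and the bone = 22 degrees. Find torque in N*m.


Torque = F * d * sin(theta)   (moment arm = d*sin(theta))
d = 13 cm = 0.13 m
Torque = 194 * 0.13 * sin(22)
Torque = 9.448 N*m


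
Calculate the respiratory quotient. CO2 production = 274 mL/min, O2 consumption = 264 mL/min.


RQ = VCO2 / VO2
RQ = 274 / 264
RQ = 1.038


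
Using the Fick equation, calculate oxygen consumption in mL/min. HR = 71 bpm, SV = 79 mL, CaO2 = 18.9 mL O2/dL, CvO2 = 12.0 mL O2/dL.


CO = HR*SV = 71*79/1000 = 5.609 L/min
a-v O2 diff = 18.9 - 12.0 = 6.9 mL/dL
VO2 = CO * (CaO2-CvO2) * 10 dL/L
VO2 = 5.609 * 6.9 * 10
VO2 = 387 mL/min


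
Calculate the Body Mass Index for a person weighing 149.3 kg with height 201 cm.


BMI = weight / height^2
height = 201 cm = 2.01 m
BMI = 149.3 / 2.01^2
BMI = 36.95 kg/m^2


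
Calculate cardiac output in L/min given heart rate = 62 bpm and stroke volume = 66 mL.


CO = HR * SV
CO = 62 * 66 / 1000
CO = 4.092 L/min


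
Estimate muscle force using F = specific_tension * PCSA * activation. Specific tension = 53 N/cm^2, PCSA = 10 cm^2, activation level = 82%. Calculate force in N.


F = sigma * PCSA * activation
F = 53 * 10 * 0.82
F = 434.6 N


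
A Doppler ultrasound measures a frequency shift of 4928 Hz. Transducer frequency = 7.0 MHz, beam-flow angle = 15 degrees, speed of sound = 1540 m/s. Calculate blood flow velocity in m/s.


v = fd * c / (2 * f0 * cos(theta))
v = 4928 * 1540 / (2 * 7.0000e+06 * cos(15))
v = 0.5612 m/s


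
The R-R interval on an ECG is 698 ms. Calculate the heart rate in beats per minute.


HR = 60 / RR_interval(s)
RR = 698 ms = 0.698 s
HR = 60 / 0.698 = 85.96 bpm


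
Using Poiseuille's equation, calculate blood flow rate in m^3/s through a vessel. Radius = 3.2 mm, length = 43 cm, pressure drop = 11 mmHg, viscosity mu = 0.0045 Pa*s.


Q = pi*r^4*dP / (8*mu*L)
r = 0.0032 m, L = 0.43 m
dP = 11 mmHg = 1466.542 Pa
Q = 3.1209e-05 m^3/s


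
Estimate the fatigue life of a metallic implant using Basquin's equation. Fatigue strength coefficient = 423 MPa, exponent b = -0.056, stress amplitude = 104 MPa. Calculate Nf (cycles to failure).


sigma_a = sigma_f' * (2Nf)^b
2Nf = (sigma_a/sigma_f')^(1/b)
2Nf = (104/423)^(1/-0.056)
2Nf = 7.5942107e+10
Nf = 3.7971e+10


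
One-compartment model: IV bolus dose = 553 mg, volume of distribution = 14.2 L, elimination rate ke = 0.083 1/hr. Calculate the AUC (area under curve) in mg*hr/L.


C0 = Dose/Vd = 553/14.2 = 38.9437 mg/L
AUC = C0/ke = 38.9437/0.083
AUC = 469.2 mg*hr/L


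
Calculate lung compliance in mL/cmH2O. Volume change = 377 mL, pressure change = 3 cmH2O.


C = dV / dP
C = 377 / 3
C = 125.7 mL/cmH2O


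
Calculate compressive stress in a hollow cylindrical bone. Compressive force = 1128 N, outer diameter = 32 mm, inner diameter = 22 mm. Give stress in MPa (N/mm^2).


A = pi*(r_o^2 - r_i^2)
r_o = 16 mm, r_i = 11 mm
A = 424.115 mm^2
sigma = F/A = 1128 / 424.115
sigma = 2.66 MPa


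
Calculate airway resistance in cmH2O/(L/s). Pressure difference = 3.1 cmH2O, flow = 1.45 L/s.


R = dP / flow
R = 3.1 / 1.45
R = 2.138 cmH2O/(L/s)


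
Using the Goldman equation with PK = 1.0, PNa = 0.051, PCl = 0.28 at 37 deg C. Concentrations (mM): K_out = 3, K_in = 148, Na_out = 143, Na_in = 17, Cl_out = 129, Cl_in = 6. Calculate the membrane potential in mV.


Vm = (RT/F)*ln((PK*Ko + PNa*Nao + PCl*Cli)/(PK*Ki + PNa*Nai + PCl*Clo))
Numer = 11.973, Denom = 184.987
Vm = -73.16 mV


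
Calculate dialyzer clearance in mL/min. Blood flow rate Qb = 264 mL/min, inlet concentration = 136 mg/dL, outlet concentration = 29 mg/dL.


K = Qb * (Cb_in - Cb_out) / Cb_in
K = 264 * (136 - 29) / 136
K = 207.7 mL/min


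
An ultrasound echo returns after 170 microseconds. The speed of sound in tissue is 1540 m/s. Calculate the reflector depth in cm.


depth = c * t / 2
t = 170 us = 1.7000e-04 s
depth = 1540 * 1.7000e-04 / 2
depth = 0.1309 m = 13.09 cm


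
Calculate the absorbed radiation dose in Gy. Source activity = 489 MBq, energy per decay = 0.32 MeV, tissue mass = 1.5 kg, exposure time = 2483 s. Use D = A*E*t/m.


A = 489 MBq = 4.8900e+08 Bq
E = 0.32 MeV = 5.1264e-14 J
D = A*E*t/m = 4.8900e+08*5.1264e-14*2483/1.5
D = 0.0415 Gy
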